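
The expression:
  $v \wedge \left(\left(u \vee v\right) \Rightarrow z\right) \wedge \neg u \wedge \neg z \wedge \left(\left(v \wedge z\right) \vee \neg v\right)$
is never true.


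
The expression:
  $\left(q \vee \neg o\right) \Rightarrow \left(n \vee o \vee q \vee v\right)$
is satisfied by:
  {n: True, q: True, v: True, o: True}
  {n: True, q: True, v: True, o: False}
  {n: True, q: True, o: True, v: False}
  {n: True, q: True, o: False, v: False}
  {n: True, v: True, o: True, q: False}
  {n: True, v: True, o: False, q: False}
  {n: True, v: False, o: True, q: False}
  {n: True, v: False, o: False, q: False}
  {q: True, v: True, o: True, n: False}
  {q: True, v: True, o: False, n: False}
  {q: True, o: True, v: False, n: False}
  {q: True, o: False, v: False, n: False}
  {v: True, o: True, q: False, n: False}
  {v: True, q: False, o: False, n: False}
  {o: True, q: False, v: False, n: False}


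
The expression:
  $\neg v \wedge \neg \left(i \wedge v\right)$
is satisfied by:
  {v: False}


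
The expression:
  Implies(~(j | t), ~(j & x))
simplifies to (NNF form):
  True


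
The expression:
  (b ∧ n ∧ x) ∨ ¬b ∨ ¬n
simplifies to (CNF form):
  x ∨ ¬b ∨ ¬n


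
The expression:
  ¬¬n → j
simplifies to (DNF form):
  j ∨ ¬n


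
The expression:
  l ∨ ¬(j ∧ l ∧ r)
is always true.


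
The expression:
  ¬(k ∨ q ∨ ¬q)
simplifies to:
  False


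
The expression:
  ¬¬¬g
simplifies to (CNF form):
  ¬g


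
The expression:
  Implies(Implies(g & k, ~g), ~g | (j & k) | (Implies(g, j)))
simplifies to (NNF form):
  j | k | ~g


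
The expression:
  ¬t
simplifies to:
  ¬t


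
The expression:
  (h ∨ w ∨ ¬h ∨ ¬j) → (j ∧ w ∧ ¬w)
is never true.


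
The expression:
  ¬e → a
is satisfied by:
  {a: True, e: True}
  {a: True, e: False}
  {e: True, a: False}


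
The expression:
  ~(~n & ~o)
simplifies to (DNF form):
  n | o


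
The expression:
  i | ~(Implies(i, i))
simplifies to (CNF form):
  i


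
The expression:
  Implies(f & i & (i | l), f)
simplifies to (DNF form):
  True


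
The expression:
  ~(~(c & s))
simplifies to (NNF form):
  c & s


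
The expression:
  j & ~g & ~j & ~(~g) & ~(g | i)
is never true.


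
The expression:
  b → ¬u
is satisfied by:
  {u: False, b: False}
  {b: True, u: False}
  {u: True, b: False}


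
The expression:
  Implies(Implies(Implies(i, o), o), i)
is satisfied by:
  {i: True, o: False}
  {o: False, i: False}
  {o: True, i: True}


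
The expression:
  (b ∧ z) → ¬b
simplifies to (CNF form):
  ¬b ∨ ¬z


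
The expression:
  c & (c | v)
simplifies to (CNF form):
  c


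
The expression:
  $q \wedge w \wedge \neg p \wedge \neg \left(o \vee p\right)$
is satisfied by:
  {w: True, q: True, o: False, p: False}


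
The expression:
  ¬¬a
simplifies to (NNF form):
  a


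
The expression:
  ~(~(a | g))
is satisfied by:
  {a: True, g: True}
  {a: True, g: False}
  {g: True, a: False}


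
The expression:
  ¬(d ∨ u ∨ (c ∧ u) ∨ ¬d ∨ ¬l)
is never true.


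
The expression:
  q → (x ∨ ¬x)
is always true.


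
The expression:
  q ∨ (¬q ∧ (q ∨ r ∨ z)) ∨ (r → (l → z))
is always true.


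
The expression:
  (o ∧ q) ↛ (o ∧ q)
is never true.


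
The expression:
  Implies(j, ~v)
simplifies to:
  ~j | ~v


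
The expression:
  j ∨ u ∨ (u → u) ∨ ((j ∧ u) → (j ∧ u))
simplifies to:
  True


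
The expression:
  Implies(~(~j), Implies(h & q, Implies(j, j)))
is always true.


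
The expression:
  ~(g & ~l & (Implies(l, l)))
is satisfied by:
  {l: True, g: False}
  {g: False, l: False}
  {g: True, l: True}


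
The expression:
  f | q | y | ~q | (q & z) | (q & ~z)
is always true.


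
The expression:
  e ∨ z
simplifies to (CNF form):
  e ∨ z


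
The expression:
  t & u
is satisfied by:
  {t: True, u: True}


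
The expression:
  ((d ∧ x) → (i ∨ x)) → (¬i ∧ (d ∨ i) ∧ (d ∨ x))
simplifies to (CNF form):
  d ∧ ¬i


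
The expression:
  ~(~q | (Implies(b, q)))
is never true.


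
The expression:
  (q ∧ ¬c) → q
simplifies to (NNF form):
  True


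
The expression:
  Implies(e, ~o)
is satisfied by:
  {e: False, o: False}
  {o: True, e: False}
  {e: True, o: False}


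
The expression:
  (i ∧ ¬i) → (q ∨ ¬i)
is always true.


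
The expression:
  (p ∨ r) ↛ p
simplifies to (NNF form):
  r ∧ ¬p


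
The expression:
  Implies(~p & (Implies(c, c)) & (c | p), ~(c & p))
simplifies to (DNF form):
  True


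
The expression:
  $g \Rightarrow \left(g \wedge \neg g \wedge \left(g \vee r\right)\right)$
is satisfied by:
  {g: False}


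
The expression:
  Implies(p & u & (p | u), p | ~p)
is always true.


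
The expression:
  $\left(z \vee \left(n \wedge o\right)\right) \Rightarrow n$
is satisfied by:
  {n: True, z: False}
  {z: False, n: False}
  {z: True, n: True}


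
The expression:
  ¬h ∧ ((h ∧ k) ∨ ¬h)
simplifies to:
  ¬h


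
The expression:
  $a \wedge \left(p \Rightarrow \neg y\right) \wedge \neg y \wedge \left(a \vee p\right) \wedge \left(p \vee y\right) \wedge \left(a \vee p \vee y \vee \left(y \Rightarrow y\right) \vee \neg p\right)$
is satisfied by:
  {a: True, p: True, y: False}


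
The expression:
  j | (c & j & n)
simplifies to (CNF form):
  j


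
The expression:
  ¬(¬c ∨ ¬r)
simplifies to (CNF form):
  c ∧ r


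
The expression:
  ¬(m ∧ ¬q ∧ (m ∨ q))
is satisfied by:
  {q: True, m: False}
  {m: False, q: False}
  {m: True, q: True}


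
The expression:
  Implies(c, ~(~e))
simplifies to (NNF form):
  e | ~c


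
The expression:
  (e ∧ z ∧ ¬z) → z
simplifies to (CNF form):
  True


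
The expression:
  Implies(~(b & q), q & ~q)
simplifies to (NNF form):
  b & q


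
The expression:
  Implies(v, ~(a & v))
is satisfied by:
  {v: False, a: False}
  {a: True, v: False}
  {v: True, a: False}


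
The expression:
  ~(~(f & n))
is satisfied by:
  {f: True, n: True}


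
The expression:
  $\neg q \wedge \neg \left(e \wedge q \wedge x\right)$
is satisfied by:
  {q: False}


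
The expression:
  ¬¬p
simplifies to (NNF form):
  p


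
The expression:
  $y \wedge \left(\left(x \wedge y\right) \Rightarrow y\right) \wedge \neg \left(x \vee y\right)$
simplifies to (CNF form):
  $\text{False}$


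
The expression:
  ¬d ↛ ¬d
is never true.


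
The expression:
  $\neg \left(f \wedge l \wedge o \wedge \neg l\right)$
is always true.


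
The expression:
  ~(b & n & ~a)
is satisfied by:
  {a: True, n: False, b: False}
  {n: False, b: False, a: False}
  {b: True, a: True, n: False}
  {b: True, n: False, a: False}
  {a: True, n: True, b: False}
  {n: True, a: False, b: False}
  {b: True, n: True, a: True}


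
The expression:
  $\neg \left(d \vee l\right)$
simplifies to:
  $\neg d \wedge \neg l$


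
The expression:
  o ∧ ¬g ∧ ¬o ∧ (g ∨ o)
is never true.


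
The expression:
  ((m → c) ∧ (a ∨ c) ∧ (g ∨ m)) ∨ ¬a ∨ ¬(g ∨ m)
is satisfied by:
  {c: True, m: False, a: False}
  {m: False, a: False, c: False}
  {a: True, c: True, m: False}
  {a: True, m: False, c: False}
  {c: True, m: True, a: False}
  {m: True, c: False, a: False}
  {a: True, m: True, c: True}


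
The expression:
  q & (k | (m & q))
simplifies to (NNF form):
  q & (k | m)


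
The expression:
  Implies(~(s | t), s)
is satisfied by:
  {t: True, s: True}
  {t: True, s: False}
  {s: True, t: False}


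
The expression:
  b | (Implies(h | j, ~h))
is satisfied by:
  {b: True, h: False}
  {h: False, b: False}
  {h: True, b: True}


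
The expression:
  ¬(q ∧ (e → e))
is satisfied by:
  {q: False}


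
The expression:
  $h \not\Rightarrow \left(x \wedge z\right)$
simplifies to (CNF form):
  $h \wedge \left(\neg x \vee \neg z\right)$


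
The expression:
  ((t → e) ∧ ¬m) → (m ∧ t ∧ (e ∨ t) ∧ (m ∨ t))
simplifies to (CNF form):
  (m ∨ t) ∧ (m ∨ ¬e)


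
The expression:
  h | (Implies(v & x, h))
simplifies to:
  h | ~v | ~x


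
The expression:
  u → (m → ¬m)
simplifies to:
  ¬m ∨ ¬u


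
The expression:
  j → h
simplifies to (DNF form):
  h ∨ ¬j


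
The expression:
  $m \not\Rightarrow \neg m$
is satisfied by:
  {m: True}


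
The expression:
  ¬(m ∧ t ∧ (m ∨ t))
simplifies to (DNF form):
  ¬m ∨ ¬t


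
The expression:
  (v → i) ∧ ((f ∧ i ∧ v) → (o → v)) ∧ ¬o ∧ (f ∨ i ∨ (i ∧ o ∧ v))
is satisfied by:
  {i: True, f: True, o: False, v: False}
  {i: True, o: False, f: False, v: False}
  {i: True, v: True, f: True, o: False}
  {i: True, v: True, o: False, f: False}
  {f: True, v: False, o: False, i: False}


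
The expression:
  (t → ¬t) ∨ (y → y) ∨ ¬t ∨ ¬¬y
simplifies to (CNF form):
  True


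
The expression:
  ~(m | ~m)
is never true.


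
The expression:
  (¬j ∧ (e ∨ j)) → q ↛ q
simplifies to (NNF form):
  j ∨ ¬e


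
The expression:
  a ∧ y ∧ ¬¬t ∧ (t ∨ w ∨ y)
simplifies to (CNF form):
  a ∧ t ∧ y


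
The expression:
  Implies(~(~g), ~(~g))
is always true.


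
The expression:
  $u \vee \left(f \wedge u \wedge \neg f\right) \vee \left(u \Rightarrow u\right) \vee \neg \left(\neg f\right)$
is always true.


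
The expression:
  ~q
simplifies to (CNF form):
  ~q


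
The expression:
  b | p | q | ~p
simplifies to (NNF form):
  True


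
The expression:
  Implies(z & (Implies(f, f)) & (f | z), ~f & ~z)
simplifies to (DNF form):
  ~z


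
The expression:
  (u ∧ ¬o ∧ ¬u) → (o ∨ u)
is always true.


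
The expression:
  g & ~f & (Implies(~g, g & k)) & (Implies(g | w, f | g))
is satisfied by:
  {g: True, f: False}


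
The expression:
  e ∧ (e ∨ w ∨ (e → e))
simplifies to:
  e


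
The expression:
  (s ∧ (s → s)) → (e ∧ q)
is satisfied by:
  {e: True, q: True, s: False}
  {e: True, q: False, s: False}
  {q: True, e: False, s: False}
  {e: False, q: False, s: False}
  {e: True, s: True, q: True}


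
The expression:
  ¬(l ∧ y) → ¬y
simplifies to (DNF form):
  l ∨ ¬y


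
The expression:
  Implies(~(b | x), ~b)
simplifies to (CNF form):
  True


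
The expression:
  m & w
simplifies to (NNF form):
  m & w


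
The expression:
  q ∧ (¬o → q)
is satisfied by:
  {q: True}


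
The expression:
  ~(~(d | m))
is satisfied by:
  {d: True, m: True}
  {d: True, m: False}
  {m: True, d: False}


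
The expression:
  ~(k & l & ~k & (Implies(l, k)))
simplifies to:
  True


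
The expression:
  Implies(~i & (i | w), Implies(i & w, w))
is always true.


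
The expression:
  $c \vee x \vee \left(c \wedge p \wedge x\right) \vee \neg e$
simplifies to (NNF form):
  $c \vee x \vee \neg e$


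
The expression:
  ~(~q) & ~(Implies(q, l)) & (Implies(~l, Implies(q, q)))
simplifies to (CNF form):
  q & ~l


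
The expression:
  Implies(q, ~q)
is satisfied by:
  {q: False}


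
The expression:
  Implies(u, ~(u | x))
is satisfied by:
  {u: False}


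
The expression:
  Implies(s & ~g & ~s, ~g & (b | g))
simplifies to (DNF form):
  True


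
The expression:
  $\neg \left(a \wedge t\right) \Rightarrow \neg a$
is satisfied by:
  {t: True, a: False}
  {a: False, t: False}
  {a: True, t: True}


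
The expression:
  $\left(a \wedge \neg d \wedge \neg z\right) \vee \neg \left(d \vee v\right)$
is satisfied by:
  {a: True, d: False, z: False, v: False}
  {a: False, d: False, z: False, v: False}
  {a: True, z: True, d: False, v: False}
  {z: True, a: False, d: False, v: False}
  {v: True, a: True, d: False, z: False}


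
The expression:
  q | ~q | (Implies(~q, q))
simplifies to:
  True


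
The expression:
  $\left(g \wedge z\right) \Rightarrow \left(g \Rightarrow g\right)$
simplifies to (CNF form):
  $\text{True}$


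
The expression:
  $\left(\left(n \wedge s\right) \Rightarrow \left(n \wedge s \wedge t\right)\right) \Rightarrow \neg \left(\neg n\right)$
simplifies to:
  $n$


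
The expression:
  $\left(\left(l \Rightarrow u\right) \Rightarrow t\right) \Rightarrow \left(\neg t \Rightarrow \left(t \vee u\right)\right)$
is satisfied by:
  {t: True, u: True, l: False}
  {t: True, l: False, u: False}
  {u: True, l: False, t: False}
  {u: False, l: False, t: False}
  {t: True, u: True, l: True}
  {t: True, l: True, u: False}
  {u: True, l: True, t: False}


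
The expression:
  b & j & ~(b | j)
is never true.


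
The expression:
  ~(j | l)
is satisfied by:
  {l: False, j: False}


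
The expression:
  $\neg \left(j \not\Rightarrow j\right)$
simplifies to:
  $\text{True}$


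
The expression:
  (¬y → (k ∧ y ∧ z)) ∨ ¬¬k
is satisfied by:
  {y: True, k: True}
  {y: True, k: False}
  {k: True, y: False}


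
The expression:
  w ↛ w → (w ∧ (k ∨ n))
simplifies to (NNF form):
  True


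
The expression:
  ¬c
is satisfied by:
  {c: False}


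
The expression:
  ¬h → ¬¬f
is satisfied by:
  {h: True, f: True}
  {h: True, f: False}
  {f: True, h: False}


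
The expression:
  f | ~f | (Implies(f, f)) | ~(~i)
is always true.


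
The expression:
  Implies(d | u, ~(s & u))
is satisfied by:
  {s: False, u: False}
  {u: True, s: False}
  {s: True, u: False}


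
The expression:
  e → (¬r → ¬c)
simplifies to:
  r ∨ ¬c ∨ ¬e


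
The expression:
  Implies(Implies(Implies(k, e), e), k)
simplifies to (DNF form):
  k | ~e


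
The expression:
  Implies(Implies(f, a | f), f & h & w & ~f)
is never true.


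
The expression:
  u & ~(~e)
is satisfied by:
  {e: True, u: True}


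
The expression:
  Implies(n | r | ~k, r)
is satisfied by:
  {r: True, k: True, n: False}
  {r: True, k: False, n: False}
  {r: True, n: True, k: True}
  {r: True, n: True, k: False}
  {k: True, n: False, r: False}


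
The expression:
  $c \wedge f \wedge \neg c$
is never true.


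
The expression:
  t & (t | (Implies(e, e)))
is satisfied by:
  {t: True}


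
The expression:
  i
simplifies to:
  i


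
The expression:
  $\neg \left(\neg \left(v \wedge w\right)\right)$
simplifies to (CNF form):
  $v \wedge w$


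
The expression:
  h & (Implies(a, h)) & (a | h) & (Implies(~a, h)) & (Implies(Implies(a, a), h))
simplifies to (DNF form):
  h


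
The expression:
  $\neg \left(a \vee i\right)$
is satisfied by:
  {i: False, a: False}


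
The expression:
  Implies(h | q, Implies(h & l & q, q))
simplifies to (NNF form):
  True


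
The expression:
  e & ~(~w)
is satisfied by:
  {e: True, w: True}


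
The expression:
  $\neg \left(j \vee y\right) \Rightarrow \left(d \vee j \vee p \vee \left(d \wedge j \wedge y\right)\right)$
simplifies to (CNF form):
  $d \vee j \vee p \vee y$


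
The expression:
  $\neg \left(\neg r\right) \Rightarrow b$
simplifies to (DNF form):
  $b \vee \neg r$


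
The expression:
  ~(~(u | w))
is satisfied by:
  {u: True, w: True}
  {u: True, w: False}
  {w: True, u: False}


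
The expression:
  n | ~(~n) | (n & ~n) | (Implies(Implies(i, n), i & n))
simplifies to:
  i | n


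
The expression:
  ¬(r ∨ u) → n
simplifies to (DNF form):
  n ∨ r ∨ u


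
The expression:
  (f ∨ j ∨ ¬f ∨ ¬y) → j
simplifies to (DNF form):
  j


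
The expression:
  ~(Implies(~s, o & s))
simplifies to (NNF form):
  ~s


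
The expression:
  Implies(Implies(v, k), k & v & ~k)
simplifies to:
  v & ~k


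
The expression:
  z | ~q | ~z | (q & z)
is always true.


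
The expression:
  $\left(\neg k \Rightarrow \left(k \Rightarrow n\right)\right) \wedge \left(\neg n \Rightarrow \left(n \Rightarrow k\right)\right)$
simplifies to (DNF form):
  $\text{True}$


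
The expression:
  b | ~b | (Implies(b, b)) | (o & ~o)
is always true.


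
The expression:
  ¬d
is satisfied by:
  {d: False}


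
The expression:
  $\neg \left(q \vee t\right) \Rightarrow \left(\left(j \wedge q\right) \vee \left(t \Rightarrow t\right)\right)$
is always true.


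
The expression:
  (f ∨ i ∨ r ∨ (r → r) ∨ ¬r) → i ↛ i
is never true.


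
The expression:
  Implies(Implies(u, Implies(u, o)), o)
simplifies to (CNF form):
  o | u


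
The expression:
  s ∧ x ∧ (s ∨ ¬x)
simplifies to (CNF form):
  s ∧ x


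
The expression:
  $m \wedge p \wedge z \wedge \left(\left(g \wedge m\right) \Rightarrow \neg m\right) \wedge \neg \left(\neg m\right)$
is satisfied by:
  {z: True, m: True, p: True, g: False}


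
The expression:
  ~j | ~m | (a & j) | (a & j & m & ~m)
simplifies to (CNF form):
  a | ~j | ~m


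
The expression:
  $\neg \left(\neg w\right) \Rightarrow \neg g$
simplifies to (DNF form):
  $\neg g \vee \neg w$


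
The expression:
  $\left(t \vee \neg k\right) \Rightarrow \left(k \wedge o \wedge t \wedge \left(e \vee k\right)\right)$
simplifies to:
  $k \wedge \left(o \vee \neg t\right)$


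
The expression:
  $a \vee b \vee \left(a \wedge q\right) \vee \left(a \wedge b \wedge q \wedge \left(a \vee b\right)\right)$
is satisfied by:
  {a: True, b: True}
  {a: True, b: False}
  {b: True, a: False}


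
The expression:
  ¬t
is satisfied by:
  {t: False}


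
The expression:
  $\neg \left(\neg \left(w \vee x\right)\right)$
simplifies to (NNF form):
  $w \vee x$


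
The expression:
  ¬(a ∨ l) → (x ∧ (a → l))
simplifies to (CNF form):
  a ∨ l ∨ x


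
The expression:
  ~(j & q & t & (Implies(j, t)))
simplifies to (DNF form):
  ~j | ~q | ~t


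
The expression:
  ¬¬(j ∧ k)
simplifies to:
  j ∧ k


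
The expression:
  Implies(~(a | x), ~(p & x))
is always true.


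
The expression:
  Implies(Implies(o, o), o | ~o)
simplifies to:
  True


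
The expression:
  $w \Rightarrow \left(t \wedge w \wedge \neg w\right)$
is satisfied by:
  {w: False}


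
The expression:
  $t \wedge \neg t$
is never true.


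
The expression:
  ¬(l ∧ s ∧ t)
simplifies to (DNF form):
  ¬l ∨ ¬s ∨ ¬t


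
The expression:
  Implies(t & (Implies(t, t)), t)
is always true.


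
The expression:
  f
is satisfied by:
  {f: True}


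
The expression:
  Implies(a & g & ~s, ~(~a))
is always true.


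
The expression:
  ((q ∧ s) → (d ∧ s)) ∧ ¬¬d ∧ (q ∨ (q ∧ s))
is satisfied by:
  {d: True, q: True}


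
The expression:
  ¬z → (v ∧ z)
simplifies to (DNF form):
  z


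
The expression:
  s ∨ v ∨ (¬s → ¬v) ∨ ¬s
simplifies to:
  True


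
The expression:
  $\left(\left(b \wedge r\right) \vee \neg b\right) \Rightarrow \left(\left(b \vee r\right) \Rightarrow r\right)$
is always true.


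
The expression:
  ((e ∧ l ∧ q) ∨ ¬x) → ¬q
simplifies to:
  (x ∧ ¬e) ∨ (x ∧ ¬l) ∨ ¬q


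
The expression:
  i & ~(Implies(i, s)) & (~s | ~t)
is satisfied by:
  {i: True, s: False}


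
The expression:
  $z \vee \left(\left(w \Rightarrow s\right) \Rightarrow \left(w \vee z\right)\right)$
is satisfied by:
  {z: True, w: True}
  {z: True, w: False}
  {w: True, z: False}


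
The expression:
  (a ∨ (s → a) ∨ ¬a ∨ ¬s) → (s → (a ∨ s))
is always true.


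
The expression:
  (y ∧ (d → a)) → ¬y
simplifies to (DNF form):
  (d ∧ ¬a) ∨ ¬y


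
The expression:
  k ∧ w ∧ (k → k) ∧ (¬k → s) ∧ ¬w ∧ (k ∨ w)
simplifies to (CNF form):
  False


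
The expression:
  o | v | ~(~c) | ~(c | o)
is always true.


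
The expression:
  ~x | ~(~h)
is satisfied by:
  {h: True, x: False}
  {x: False, h: False}
  {x: True, h: True}


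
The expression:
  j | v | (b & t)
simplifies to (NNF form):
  j | v | (b & t)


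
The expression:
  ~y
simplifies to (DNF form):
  ~y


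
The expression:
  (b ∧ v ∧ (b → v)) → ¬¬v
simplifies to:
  True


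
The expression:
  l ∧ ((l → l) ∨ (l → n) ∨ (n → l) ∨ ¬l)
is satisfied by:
  {l: True}


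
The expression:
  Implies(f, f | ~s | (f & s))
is always true.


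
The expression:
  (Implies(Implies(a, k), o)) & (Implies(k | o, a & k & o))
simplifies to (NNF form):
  a & (k | ~o) & (o | ~k)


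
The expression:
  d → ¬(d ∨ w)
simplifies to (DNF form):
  ¬d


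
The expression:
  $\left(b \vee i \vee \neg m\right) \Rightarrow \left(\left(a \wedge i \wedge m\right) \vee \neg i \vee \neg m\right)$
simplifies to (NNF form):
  $a \vee \neg i \vee \neg m$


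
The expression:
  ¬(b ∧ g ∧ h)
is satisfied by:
  {h: False, b: False, g: False}
  {g: True, h: False, b: False}
  {b: True, h: False, g: False}
  {g: True, b: True, h: False}
  {h: True, g: False, b: False}
  {g: True, h: True, b: False}
  {b: True, h: True, g: False}


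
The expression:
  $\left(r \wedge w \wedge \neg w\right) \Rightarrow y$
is always true.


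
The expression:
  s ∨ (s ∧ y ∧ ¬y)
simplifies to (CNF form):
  s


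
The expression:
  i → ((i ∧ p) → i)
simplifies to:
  True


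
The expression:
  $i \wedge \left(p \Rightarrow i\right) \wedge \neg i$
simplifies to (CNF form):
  $\text{False}$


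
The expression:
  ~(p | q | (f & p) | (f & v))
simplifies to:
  ~p & ~q & (~f | ~v)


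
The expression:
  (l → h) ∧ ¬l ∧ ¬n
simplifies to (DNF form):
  ¬l ∧ ¬n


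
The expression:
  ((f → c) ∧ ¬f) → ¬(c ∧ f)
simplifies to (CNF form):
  True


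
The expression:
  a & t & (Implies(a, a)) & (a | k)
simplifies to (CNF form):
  a & t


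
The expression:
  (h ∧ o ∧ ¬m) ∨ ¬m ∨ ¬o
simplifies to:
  ¬m ∨ ¬o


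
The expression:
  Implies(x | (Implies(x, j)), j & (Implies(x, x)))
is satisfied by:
  {j: True}


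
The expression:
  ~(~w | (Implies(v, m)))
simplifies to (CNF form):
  v & w & ~m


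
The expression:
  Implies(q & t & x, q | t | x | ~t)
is always true.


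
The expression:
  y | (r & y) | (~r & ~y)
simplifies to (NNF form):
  y | ~r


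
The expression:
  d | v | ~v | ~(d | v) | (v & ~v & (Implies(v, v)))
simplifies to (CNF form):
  True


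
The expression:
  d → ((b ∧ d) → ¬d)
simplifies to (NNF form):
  ¬b ∨ ¬d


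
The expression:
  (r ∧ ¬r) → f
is always true.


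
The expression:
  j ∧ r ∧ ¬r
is never true.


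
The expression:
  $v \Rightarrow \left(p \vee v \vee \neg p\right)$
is always true.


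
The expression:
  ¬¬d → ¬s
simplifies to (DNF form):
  ¬d ∨ ¬s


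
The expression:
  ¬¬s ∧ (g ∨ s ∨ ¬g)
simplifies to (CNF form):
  s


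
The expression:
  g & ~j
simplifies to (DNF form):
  g & ~j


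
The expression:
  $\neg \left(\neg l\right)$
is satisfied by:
  {l: True}


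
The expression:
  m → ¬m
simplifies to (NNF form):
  ¬m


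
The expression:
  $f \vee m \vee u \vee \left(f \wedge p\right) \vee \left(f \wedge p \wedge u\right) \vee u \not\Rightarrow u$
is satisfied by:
  {m: True, u: True, f: True}
  {m: True, u: True, f: False}
  {m: True, f: True, u: False}
  {m: True, f: False, u: False}
  {u: True, f: True, m: False}
  {u: True, f: False, m: False}
  {f: True, u: False, m: False}


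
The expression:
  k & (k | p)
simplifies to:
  k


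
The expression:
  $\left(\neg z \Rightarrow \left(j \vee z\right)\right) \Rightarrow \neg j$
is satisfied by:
  {j: False}


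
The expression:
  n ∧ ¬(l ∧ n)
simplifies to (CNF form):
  n ∧ ¬l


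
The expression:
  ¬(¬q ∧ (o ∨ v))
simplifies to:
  q ∨ (¬o ∧ ¬v)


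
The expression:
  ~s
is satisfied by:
  {s: False}


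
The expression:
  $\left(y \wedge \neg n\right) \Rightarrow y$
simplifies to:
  $\text{True}$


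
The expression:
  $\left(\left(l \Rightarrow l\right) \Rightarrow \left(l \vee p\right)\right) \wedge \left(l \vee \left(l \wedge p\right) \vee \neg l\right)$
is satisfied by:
  {l: True, p: True}
  {l: True, p: False}
  {p: True, l: False}


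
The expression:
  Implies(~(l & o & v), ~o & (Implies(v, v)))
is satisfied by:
  {l: True, v: True, o: False}
  {l: True, v: False, o: False}
  {v: True, l: False, o: False}
  {l: False, v: False, o: False}
  {l: True, o: True, v: True}


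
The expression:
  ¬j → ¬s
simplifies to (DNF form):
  j ∨ ¬s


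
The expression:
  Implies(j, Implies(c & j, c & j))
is always true.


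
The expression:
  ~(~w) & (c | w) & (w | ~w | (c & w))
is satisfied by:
  {w: True}


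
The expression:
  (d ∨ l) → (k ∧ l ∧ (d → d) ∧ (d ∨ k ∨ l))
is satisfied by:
  {k: True, d: False, l: False}
  {d: False, l: False, k: False}
  {k: True, l: True, d: False}
  {k: True, d: True, l: True}


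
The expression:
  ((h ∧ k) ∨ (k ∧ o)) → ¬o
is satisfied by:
  {k: False, o: False}
  {o: True, k: False}
  {k: True, o: False}


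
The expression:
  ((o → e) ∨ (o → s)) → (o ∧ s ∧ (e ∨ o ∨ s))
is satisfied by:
  {s: True, o: True, e: False}
  {o: True, e: False, s: False}
  {s: True, e: True, o: True}


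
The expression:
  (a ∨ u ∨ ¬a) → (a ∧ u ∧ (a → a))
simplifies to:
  a ∧ u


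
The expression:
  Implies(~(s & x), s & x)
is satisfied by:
  {s: True, x: True}


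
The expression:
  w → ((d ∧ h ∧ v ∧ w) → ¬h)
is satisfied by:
  {w: False, v: False, d: False, h: False}
  {h: True, w: False, v: False, d: False}
  {d: True, w: False, v: False, h: False}
  {h: True, d: True, w: False, v: False}
  {v: True, h: False, w: False, d: False}
  {h: True, v: True, w: False, d: False}
  {d: True, v: True, h: False, w: False}
  {h: True, d: True, v: True, w: False}
  {w: True, d: False, v: False, h: False}
  {h: True, w: True, d: False, v: False}
  {d: True, w: True, h: False, v: False}
  {h: True, d: True, w: True, v: False}
  {v: True, w: True, d: False, h: False}
  {h: True, v: True, w: True, d: False}
  {d: True, v: True, w: True, h: False}


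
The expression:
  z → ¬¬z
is always true.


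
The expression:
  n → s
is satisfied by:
  {s: True, n: False}
  {n: False, s: False}
  {n: True, s: True}


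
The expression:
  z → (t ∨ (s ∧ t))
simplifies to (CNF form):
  t ∨ ¬z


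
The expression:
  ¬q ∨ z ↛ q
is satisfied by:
  {q: False}


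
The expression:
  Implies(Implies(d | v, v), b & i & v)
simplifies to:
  (d | v) & (b | ~v) & (i | ~v)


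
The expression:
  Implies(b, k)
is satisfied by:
  {k: True, b: False}
  {b: False, k: False}
  {b: True, k: True}


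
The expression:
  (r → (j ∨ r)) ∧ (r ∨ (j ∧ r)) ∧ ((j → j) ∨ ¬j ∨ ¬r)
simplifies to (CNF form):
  r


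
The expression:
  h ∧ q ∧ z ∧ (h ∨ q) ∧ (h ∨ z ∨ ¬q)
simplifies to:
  h ∧ q ∧ z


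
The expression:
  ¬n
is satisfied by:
  {n: False}


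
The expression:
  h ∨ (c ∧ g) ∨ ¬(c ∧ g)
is always true.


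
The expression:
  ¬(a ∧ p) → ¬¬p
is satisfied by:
  {p: True}


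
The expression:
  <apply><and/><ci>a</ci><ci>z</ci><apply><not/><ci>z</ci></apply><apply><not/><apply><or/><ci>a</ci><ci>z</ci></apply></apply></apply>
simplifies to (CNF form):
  <false/>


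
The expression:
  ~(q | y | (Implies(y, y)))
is never true.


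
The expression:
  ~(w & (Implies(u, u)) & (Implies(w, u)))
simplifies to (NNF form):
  ~u | ~w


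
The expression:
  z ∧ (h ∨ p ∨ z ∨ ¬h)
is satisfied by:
  {z: True}


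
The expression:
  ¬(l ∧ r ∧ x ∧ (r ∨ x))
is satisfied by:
  {l: False, x: False, r: False}
  {r: True, l: False, x: False}
  {x: True, l: False, r: False}
  {r: True, x: True, l: False}
  {l: True, r: False, x: False}
  {r: True, l: True, x: False}
  {x: True, l: True, r: False}


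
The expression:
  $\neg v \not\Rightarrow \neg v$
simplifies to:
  $\text{False}$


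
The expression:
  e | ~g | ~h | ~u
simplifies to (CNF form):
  e | ~g | ~h | ~u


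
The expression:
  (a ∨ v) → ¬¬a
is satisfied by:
  {a: True, v: False}
  {v: False, a: False}
  {v: True, a: True}


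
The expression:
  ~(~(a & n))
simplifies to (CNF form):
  a & n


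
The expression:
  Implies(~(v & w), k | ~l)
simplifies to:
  k | ~l | (v & w)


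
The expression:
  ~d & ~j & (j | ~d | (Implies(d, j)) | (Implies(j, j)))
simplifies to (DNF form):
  ~d & ~j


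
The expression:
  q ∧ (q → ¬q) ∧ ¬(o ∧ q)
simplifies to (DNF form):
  False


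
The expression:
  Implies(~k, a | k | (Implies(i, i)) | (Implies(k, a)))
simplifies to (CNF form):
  True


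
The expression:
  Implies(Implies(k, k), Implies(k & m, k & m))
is always true.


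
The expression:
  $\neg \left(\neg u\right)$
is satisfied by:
  {u: True}


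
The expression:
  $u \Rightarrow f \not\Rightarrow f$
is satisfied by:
  {u: False}


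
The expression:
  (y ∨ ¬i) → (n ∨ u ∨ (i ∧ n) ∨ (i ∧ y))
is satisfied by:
  {i: True, n: True, u: True}
  {i: True, n: True, u: False}
  {i: True, u: True, n: False}
  {i: True, u: False, n: False}
  {n: True, u: True, i: False}
  {n: True, u: False, i: False}
  {u: True, n: False, i: False}


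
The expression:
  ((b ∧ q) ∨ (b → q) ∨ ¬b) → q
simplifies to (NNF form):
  b ∨ q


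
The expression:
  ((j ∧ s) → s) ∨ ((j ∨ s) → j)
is always true.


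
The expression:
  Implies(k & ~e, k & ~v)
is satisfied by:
  {e: True, k: False, v: False}
  {k: False, v: False, e: False}
  {v: True, e: True, k: False}
  {v: True, k: False, e: False}
  {e: True, k: True, v: False}
  {k: True, e: False, v: False}
  {v: True, k: True, e: True}


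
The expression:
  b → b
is always true.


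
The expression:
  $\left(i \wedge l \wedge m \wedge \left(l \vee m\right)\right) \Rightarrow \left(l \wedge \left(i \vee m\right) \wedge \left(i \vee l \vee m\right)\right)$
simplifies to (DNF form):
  $\text{True}$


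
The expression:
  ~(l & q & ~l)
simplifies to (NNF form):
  True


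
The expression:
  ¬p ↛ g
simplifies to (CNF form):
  g ∨ ¬p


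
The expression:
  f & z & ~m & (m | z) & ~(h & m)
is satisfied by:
  {z: True, f: True, m: False}


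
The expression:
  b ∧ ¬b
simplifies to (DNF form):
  False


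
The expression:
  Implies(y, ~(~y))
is always true.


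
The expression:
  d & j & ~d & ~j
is never true.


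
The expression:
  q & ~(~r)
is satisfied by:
  {r: True, q: True}


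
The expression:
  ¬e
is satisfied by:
  {e: False}


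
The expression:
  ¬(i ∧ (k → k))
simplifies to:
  ¬i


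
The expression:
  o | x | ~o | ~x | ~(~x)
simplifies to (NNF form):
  True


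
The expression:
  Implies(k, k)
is always true.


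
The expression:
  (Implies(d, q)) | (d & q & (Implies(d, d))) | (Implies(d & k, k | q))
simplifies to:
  True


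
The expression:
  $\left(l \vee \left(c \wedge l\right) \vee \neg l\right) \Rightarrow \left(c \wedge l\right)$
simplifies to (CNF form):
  $c \wedge l$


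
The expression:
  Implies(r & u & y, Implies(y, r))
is always true.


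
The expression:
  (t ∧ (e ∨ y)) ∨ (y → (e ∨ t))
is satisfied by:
  {t: True, e: True, y: False}
  {t: True, e: False, y: False}
  {e: True, t: False, y: False}
  {t: False, e: False, y: False}
  {y: True, t: True, e: True}
  {y: True, t: True, e: False}
  {y: True, e: True, t: False}


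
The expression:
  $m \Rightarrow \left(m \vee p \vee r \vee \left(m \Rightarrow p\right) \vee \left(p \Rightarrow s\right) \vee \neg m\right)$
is always true.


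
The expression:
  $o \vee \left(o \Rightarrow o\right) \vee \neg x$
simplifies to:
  $\text{True}$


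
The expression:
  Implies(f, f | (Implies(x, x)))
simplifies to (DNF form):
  True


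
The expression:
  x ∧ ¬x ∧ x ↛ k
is never true.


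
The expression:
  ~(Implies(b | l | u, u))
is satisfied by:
  {b: True, l: True, u: False}
  {b: True, u: False, l: False}
  {l: True, u: False, b: False}


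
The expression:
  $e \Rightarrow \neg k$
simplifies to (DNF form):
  $\neg e \vee \neg k$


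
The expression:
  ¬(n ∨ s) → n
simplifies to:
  n ∨ s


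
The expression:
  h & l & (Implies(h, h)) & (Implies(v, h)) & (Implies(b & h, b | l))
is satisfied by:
  {h: True, l: True}


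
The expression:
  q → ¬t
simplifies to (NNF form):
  ¬q ∨ ¬t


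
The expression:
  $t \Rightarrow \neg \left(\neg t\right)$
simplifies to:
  $\text{True}$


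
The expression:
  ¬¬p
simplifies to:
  p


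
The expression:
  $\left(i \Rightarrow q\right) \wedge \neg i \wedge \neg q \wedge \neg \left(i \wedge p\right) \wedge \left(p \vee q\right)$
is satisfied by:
  {p: True, q: False, i: False}


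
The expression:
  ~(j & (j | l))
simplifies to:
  ~j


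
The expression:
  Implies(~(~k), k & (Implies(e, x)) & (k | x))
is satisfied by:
  {x: True, k: False, e: False}
  {k: False, e: False, x: False}
  {e: True, x: True, k: False}
  {e: True, k: False, x: False}
  {x: True, k: True, e: False}
  {k: True, x: False, e: False}
  {e: True, k: True, x: True}


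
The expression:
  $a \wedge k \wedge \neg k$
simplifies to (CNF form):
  $\text{False}$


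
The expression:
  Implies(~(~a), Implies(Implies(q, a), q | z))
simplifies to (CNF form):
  q | z | ~a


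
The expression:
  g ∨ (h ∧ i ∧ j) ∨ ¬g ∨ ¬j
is always true.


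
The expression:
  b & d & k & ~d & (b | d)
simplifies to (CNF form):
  False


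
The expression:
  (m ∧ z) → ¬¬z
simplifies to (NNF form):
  True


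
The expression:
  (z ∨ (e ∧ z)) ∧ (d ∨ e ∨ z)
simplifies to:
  z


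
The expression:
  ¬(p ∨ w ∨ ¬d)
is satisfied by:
  {d: True, p: False, w: False}


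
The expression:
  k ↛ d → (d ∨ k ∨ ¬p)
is always true.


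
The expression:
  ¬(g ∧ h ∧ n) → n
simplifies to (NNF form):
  n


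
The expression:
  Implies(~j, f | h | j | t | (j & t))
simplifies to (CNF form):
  f | h | j | t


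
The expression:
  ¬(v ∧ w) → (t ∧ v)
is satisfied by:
  {t: True, w: True, v: True}
  {t: True, v: True, w: False}
  {w: True, v: True, t: False}


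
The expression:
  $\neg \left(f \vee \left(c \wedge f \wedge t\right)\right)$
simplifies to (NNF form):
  $\neg f$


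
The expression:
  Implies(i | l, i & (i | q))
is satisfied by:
  {i: True, l: False}
  {l: False, i: False}
  {l: True, i: True}


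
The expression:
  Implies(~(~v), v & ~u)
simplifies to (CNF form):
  ~u | ~v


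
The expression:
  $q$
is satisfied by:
  {q: True}


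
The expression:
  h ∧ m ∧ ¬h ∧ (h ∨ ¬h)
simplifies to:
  False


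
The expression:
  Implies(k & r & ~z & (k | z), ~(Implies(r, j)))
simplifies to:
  z | ~j | ~k | ~r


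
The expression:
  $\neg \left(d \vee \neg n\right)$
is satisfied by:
  {n: True, d: False}


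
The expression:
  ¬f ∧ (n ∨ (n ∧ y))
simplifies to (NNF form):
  n ∧ ¬f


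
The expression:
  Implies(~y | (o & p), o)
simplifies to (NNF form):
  o | y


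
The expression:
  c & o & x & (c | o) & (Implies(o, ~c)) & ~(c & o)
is never true.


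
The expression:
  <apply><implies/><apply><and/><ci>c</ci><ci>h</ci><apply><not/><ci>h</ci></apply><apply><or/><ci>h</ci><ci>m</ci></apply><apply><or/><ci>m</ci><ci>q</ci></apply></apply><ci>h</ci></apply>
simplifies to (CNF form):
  <true/>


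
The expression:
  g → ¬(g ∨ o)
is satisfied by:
  {g: False}


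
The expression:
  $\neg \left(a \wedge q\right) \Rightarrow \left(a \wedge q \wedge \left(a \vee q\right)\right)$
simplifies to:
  $a \wedge q$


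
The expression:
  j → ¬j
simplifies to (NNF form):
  ¬j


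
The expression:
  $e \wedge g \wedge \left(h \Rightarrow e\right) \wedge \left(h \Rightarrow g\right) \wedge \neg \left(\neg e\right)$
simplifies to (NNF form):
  $e \wedge g$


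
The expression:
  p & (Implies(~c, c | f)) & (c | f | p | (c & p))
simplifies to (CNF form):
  p & (c | f)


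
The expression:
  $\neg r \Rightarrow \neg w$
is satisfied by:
  {r: True, w: False}
  {w: False, r: False}
  {w: True, r: True}


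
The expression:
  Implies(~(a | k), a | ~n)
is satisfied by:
  {a: True, k: True, n: False}
  {a: True, k: False, n: False}
  {k: True, a: False, n: False}
  {a: False, k: False, n: False}
  {a: True, n: True, k: True}
  {a: True, n: True, k: False}
  {n: True, k: True, a: False}


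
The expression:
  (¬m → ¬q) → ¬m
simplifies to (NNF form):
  ¬m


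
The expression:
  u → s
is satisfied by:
  {s: True, u: False}
  {u: False, s: False}
  {u: True, s: True}


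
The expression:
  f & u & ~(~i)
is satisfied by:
  {i: True, u: True, f: True}


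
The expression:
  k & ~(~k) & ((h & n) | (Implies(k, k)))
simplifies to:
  k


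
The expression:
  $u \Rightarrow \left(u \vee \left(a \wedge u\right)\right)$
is always true.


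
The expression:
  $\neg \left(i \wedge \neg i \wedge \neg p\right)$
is always true.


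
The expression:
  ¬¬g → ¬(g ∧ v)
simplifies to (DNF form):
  ¬g ∨ ¬v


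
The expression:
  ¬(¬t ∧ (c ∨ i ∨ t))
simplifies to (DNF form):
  t ∨ (¬c ∧ ¬i)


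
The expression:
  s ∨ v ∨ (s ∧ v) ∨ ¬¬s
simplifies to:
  s ∨ v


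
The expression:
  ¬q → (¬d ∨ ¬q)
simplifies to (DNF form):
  True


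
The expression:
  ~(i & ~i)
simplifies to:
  True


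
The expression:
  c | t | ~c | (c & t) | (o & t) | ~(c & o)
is always true.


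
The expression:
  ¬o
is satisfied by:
  {o: False}


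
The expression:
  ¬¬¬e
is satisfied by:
  {e: False}


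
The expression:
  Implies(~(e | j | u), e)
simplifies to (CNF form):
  e | j | u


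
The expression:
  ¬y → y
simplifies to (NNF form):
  y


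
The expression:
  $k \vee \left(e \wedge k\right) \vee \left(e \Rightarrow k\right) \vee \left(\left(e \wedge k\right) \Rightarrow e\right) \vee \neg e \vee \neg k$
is always true.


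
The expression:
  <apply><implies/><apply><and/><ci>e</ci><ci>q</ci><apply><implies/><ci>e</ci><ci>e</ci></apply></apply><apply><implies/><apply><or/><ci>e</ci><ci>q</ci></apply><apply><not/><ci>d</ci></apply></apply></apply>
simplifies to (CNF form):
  <apply><or/><apply><not/><ci>d</ci></apply><apply><not/><ci>e</ci></apply><apply><not/><ci>q</ci></apply></apply>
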